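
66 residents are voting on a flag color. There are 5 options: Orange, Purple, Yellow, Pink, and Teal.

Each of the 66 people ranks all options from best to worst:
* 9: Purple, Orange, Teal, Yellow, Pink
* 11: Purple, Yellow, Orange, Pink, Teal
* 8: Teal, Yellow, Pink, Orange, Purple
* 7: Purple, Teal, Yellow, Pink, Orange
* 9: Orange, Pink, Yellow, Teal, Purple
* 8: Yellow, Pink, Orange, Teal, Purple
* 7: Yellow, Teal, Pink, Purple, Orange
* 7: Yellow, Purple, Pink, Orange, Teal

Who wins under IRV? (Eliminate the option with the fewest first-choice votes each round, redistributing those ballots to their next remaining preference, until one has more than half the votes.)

Yellow

Round 1: Orange 9, Purple 27, Yellow 22, Pink 0, Teal 8. Pink eliminated.
Round 2: Orange 9, Purple 27, Yellow 22, Teal 8. Teal eliminated.
Round 3: Orange 9, Purple 27, Yellow 30. Orange eliminated.
Round 4: Purple 27, Yellow 39. Yellow has a majority (≥34).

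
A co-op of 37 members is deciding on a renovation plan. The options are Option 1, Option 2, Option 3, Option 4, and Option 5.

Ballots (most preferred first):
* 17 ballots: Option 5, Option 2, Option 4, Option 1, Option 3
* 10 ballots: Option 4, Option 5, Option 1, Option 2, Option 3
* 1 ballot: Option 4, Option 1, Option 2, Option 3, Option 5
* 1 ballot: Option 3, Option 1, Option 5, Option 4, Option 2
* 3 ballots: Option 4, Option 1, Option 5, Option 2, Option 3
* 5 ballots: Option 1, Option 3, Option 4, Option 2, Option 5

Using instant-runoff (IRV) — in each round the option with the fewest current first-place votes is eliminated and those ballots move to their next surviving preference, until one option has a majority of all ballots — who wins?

Round 1: Option 1 5, Option 2 0, Option 3 1, Option 4 14, Option 5 17. Option 2 eliminated.
Round 2: Option 1 5, Option 3 1, Option 4 14, Option 5 17. Option 3 eliminated.
Round 3: Option 1 6, Option 4 14, Option 5 17. Option 1 eliminated.
Round 4: Option 4 19, Option 5 18. Option 4 has a majority (≥19).

Option 4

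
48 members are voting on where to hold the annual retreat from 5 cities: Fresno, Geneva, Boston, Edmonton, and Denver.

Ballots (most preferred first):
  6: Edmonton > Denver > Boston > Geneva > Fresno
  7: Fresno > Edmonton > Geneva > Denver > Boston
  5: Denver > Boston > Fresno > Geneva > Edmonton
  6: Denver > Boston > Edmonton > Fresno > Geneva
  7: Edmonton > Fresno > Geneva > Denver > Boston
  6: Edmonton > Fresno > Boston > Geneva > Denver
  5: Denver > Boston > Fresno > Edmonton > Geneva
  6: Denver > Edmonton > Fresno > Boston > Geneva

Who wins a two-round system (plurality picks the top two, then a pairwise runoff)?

Edmonton

Round 1 first-place votes: Fresno 7, Geneva 0, Boston 0, Edmonton 19, Denver 22. Denver and Edmonton advance.
Runoff: Denver is ranked above Edmonton on 22 ballots, Edmonton above Denver on 26.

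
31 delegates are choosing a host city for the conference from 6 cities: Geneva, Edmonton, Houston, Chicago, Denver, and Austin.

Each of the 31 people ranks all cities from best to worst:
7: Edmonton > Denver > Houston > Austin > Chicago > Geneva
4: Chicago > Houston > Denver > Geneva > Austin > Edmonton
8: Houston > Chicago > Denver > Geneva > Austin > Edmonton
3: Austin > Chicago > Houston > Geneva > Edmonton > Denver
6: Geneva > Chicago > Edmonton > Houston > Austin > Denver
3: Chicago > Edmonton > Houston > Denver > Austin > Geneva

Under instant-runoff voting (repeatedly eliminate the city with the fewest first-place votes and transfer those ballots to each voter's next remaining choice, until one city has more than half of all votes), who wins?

Chicago

Round 1: Geneva 6, Edmonton 7, Houston 8, Chicago 7, Denver 0, Austin 3. Denver eliminated.
Round 2: Geneva 6, Edmonton 7, Houston 8, Chicago 7, Austin 3. Austin eliminated.
Round 3: Geneva 6, Edmonton 7, Houston 8, Chicago 10. Geneva eliminated.
Round 4: Edmonton 7, Houston 8, Chicago 16. Chicago has a majority (≥16).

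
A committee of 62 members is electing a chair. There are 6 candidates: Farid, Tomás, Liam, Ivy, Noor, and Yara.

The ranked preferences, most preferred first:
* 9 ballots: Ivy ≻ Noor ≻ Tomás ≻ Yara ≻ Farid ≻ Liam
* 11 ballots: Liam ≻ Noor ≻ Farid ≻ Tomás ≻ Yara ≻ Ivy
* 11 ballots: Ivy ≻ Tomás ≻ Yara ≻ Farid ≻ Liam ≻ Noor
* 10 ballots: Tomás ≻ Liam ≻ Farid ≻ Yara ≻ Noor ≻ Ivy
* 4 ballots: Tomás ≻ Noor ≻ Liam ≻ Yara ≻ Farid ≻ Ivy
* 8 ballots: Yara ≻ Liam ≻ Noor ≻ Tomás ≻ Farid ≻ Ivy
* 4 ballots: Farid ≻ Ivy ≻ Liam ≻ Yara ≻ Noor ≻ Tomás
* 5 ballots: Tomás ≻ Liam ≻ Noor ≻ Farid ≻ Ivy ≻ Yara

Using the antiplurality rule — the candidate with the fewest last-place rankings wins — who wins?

Farid

Last-place votes: Farid 0, Tomás 4, Liam 9, Ivy 33, Noor 11, Yara 5.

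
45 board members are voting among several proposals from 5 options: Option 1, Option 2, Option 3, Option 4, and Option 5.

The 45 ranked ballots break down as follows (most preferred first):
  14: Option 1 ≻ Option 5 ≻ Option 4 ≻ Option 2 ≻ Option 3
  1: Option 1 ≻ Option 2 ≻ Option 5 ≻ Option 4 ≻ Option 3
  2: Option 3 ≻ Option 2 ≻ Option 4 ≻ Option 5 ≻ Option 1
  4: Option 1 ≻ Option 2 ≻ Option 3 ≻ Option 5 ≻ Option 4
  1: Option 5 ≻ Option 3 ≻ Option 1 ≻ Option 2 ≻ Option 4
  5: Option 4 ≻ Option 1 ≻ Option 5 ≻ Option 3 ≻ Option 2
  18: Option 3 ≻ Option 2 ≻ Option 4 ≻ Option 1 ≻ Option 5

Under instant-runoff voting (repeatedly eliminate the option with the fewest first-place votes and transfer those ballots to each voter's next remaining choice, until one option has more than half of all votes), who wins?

Option 1

Round 1: Option 1 19, Option 2 0, Option 3 20, Option 4 5, Option 5 1. Option 2 eliminated.
Round 2: Option 1 19, Option 3 20, Option 4 5, Option 5 1. Option 5 eliminated.
Round 3: Option 1 19, Option 3 21, Option 4 5. Option 4 eliminated.
Round 4: Option 1 24, Option 3 21. Option 1 has a majority (≥23).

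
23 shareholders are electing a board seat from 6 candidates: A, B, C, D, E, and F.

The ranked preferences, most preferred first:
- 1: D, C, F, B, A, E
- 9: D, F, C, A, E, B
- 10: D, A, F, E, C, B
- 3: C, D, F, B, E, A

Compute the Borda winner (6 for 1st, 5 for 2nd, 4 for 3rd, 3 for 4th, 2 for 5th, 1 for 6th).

A: 1×2 + 9×3 + 10×5 + 3×1 = 82
B: 1×3 + 9×1 + 10×1 + 3×3 = 31
C: 1×5 + 9×4 + 10×2 + 3×6 = 79
D: 1×6 + 9×6 + 10×6 + 3×5 = 135
E: 1×1 + 9×2 + 10×3 + 3×2 = 55
F: 1×4 + 9×5 + 10×4 + 3×4 = 101

D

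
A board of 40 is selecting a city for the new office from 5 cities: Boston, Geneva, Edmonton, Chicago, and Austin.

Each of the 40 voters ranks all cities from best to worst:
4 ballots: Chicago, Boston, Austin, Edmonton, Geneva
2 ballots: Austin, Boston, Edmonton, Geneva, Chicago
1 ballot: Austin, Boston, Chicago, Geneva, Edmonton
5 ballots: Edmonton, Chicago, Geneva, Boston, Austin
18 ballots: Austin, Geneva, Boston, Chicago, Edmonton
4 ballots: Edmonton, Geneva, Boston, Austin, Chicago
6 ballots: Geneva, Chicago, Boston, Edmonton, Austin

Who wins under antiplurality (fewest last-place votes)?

Last-place votes: Boston 0, Geneva 4, Edmonton 19, Chicago 6, Austin 11.

Boston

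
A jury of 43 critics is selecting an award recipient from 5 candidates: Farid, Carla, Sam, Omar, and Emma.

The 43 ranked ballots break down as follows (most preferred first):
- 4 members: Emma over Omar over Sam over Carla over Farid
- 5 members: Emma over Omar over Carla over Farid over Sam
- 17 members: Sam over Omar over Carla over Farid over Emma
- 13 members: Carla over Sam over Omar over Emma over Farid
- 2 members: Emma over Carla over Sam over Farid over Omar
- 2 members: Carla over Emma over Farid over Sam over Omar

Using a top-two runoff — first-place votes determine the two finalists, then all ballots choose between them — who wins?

Round 1 first-place votes: Farid 0, Carla 15, Sam 17, Omar 0, Emma 11. Sam and Carla advance.
Runoff: Sam is ranked above Carla on 21 ballots, Carla above Sam on 22.

Carla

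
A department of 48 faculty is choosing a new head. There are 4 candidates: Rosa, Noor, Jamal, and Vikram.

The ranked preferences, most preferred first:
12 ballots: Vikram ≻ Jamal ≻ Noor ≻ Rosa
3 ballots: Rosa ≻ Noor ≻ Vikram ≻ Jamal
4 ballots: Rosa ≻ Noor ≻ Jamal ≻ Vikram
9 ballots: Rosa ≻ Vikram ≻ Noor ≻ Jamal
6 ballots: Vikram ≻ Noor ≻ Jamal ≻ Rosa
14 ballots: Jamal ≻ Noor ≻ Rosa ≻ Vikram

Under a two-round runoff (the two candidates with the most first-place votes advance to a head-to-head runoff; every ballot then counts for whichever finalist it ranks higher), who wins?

Rosa

Round 1 first-place votes: Rosa 16, Noor 0, Jamal 14, Vikram 18. Vikram and Rosa advance.
Runoff: Vikram is ranked above Rosa on 18 ballots, Rosa above Vikram on 30.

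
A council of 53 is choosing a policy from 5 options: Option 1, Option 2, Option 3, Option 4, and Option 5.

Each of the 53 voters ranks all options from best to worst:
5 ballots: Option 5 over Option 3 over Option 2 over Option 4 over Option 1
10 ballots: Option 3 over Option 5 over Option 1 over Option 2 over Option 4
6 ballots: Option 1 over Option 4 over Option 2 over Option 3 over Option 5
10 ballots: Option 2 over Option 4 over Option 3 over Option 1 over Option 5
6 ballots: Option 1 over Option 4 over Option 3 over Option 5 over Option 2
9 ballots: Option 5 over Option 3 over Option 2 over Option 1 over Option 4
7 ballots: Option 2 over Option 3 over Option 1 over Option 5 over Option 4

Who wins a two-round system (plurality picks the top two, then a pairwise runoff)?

Option 5

Round 1 first-place votes: Option 1 12, Option 2 17, Option 3 10, Option 4 0, Option 5 14. Option 2 and Option 5 advance.
Runoff: Option 2 is ranked above Option 5 on 23 ballots, Option 5 above Option 2 on 30.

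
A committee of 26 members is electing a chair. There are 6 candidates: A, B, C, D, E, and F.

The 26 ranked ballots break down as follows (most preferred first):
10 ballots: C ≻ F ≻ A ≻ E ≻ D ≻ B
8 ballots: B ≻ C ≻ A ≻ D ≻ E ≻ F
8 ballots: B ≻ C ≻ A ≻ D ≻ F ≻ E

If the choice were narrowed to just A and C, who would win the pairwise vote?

C

A is ranked above C on 0 ballots; C above A on 26.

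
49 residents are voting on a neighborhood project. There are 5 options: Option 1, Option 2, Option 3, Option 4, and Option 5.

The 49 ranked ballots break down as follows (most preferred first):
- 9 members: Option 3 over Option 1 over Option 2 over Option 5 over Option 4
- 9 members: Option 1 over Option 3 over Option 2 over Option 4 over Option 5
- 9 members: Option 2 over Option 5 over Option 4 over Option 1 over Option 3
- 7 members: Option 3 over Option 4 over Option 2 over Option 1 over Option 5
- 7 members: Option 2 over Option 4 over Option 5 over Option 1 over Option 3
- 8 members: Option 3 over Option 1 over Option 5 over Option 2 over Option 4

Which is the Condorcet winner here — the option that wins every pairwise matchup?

Option 1 vs Option 2: 26–23
Option 1 vs Option 3: 25–24
Option 1 vs Option 4: 26–23
Option 1 vs Option 5: 33–16
Option 1 beats every other option.

Option 1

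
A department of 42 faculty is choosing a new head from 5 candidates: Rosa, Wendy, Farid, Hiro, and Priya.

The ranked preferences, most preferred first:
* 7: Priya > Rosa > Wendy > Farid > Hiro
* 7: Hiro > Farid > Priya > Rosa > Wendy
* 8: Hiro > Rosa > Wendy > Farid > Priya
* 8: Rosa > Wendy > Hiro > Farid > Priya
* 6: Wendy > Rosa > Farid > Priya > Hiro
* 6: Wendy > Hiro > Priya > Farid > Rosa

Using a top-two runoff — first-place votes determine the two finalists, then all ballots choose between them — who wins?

Wendy

Round 1 first-place votes: Rosa 8, Wendy 12, Farid 0, Hiro 15, Priya 7. Hiro and Wendy advance.
Runoff: Hiro is ranked above Wendy on 15 ballots, Wendy above Hiro on 27.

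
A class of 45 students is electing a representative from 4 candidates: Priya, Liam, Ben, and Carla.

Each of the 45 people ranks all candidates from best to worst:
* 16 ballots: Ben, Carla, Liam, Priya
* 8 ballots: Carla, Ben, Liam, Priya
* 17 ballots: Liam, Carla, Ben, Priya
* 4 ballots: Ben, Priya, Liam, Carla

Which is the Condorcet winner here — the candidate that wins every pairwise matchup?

Carla

Carla vs Priya: 41–4
Carla vs Liam: 24–21
Carla vs Ben: 25–20
Carla beats every other candidate.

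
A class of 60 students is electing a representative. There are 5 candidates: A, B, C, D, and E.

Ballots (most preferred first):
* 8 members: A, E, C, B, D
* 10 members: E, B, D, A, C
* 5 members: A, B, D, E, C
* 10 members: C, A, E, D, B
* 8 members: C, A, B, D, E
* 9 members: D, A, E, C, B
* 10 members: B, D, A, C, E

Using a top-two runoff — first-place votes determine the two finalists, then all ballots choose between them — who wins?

Round 1 first-place votes: A 13, B 10, C 18, D 9, E 10. C and A advance.
Runoff: C is ranked above A on 18 ballots, A above C on 42.

A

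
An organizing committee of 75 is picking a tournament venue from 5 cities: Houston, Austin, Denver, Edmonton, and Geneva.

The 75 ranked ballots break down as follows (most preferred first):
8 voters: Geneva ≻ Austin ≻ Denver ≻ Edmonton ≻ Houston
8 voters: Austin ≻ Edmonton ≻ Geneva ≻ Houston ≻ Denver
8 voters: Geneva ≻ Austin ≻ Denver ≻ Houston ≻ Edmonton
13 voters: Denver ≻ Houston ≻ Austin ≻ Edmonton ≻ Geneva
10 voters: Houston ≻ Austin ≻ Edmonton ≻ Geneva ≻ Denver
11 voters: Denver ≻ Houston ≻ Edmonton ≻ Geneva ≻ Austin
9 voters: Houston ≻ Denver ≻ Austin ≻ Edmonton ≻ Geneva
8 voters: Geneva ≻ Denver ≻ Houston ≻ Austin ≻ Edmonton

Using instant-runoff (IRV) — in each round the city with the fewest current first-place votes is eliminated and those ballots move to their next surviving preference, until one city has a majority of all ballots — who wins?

Geneva

Round 1: Houston 19, Austin 8, Denver 24, Edmonton 0, Geneva 24. Edmonton eliminated.
Round 2: Houston 19, Austin 8, Denver 24, Geneva 24. Austin eliminated.
Round 3: Houston 19, Denver 24, Geneva 32. Houston eliminated.
Round 4: Denver 33, Geneva 42. Geneva has a majority (≥38).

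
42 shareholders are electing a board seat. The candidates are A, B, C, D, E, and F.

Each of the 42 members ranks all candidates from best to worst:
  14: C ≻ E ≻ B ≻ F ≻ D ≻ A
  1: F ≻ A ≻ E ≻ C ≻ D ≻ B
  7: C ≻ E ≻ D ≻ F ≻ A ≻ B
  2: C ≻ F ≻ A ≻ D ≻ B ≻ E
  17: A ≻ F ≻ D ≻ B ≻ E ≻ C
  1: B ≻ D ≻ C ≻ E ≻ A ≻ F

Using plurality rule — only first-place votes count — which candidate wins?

C

First-place votes: A 17, B 1, C 23, D 0, E 0, F 1.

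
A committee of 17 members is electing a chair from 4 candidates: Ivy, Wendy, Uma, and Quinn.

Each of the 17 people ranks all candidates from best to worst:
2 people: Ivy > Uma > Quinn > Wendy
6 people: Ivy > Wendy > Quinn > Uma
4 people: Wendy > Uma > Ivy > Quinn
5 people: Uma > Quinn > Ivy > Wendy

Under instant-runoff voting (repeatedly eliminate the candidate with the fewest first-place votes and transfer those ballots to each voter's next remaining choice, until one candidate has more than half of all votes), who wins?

Round 1: Ivy 8, Wendy 4, Uma 5, Quinn 0. Quinn eliminated.
Round 2: Ivy 8, Wendy 4, Uma 5. Wendy eliminated.
Round 3: Ivy 8, Uma 9. Uma has a majority (≥9).

Uma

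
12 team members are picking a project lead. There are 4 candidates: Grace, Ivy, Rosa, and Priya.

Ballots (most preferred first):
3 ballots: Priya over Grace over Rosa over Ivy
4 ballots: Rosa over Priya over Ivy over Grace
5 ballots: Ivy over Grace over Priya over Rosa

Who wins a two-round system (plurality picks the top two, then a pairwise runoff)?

Rosa

Round 1 first-place votes: Grace 0, Ivy 5, Rosa 4, Priya 3. Ivy and Rosa advance.
Runoff: Ivy is ranked above Rosa on 5 ballots, Rosa above Ivy on 7.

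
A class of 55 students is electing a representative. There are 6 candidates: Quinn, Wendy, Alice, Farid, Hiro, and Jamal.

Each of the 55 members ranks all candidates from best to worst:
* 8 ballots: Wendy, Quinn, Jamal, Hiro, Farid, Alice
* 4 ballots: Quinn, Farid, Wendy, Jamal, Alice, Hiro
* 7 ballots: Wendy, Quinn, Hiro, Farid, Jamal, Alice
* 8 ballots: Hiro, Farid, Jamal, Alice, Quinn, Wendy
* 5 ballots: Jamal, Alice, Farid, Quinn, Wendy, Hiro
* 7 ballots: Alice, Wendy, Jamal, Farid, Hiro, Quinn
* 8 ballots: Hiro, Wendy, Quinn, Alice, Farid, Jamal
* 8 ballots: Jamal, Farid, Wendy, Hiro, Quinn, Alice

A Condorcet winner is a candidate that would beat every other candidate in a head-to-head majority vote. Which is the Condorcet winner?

Wendy vs Quinn: 38–17
Wendy vs Alice: 35–20
Wendy vs Farid: 30–25
Wendy vs Hiro: 39–16
Wendy vs Jamal: 34–21
Wendy beats every other candidate.

Wendy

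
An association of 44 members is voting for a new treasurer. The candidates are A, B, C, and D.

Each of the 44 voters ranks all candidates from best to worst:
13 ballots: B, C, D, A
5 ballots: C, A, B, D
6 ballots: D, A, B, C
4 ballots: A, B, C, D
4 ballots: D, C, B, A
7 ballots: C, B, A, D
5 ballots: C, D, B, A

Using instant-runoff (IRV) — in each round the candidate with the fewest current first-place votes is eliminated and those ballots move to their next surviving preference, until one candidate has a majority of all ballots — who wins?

Round 1: A 4, B 13, C 17, D 10. A eliminated.
Round 2: B 17, C 17, D 10. D eliminated.
Round 3: B 23, C 21. B has a majority (≥23).

B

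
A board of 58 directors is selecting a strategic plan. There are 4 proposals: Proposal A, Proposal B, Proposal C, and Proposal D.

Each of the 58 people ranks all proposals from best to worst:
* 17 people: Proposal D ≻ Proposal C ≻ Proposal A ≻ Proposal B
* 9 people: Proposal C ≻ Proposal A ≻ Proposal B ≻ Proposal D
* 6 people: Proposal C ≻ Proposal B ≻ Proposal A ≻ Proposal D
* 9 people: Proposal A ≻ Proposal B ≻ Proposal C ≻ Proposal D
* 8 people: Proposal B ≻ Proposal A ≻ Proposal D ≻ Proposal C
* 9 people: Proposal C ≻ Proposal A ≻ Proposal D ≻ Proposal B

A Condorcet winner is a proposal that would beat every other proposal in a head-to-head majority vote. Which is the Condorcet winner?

Proposal C

Proposal C vs Proposal A: 41–17
Proposal C vs Proposal B: 41–17
Proposal C vs Proposal D: 33–25
Proposal C beats every other proposal.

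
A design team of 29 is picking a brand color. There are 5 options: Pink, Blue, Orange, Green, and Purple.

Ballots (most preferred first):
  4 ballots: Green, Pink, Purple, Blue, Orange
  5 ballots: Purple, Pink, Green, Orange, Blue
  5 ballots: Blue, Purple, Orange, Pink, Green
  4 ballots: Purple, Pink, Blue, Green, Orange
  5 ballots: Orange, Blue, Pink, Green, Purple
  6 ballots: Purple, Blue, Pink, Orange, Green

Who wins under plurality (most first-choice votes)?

Purple

First-place votes: Pink 0, Blue 5, Orange 5, Green 4, Purple 15.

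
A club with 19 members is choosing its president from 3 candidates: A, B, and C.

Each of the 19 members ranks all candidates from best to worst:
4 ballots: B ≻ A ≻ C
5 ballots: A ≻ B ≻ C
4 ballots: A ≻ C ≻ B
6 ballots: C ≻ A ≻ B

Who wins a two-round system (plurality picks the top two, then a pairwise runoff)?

A

Round 1 first-place votes: A 9, B 4, C 6. A and C advance.
Runoff: A is ranked above C on 13 ballots, C above A on 6.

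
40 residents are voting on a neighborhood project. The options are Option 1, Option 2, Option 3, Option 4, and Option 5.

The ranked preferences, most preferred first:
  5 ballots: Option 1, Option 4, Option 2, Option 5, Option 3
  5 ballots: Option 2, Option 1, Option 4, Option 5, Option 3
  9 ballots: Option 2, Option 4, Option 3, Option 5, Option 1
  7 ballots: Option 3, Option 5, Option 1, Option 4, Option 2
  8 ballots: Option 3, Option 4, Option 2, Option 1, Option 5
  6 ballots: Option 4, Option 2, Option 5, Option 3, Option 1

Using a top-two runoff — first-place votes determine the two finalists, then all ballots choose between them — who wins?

Option 2

Round 1 first-place votes: Option 1 5, Option 2 14, Option 3 15, Option 4 6, Option 5 0. Option 3 and Option 2 advance.
Runoff: Option 3 is ranked above Option 2 on 15 ballots, Option 2 above Option 3 on 25.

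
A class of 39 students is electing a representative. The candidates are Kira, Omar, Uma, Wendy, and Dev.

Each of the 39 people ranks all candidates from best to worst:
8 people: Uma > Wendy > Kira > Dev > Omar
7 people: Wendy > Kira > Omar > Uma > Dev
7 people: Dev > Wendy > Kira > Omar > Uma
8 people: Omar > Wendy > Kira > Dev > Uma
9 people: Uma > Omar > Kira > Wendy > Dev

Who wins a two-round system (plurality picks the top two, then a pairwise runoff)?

Omar

Round 1 first-place votes: Kira 0, Omar 8, Uma 17, Wendy 7, Dev 7. Uma and Omar advance.
Runoff: Uma is ranked above Omar on 17 ballots, Omar above Uma on 22.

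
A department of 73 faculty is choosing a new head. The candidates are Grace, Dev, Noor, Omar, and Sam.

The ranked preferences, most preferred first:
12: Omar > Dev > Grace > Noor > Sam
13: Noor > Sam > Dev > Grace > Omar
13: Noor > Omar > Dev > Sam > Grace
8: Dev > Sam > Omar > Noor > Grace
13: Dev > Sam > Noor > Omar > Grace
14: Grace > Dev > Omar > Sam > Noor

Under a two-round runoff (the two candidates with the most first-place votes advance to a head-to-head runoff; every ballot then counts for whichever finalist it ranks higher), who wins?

Dev

Round 1 first-place votes: Grace 14, Dev 21, Noor 26, Omar 12, Sam 0. Noor and Dev advance.
Runoff: Noor is ranked above Dev on 26 ballots, Dev above Noor on 47.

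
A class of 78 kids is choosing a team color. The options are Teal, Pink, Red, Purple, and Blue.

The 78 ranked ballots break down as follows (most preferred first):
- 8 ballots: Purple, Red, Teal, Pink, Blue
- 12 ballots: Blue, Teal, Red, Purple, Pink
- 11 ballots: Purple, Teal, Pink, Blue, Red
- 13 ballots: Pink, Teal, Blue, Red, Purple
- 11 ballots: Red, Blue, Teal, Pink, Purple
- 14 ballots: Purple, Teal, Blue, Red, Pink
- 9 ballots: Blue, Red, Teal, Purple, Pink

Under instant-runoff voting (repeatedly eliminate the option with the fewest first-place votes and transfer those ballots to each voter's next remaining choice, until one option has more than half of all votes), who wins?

Blue

Round 1: Teal 0, Pink 13, Red 11, Purple 33, Blue 21. Teal eliminated.
Round 2: Pink 13, Red 11, Purple 33, Blue 21. Red eliminated.
Round 3: Pink 13, Purple 33, Blue 32. Pink eliminated.
Round 4: Purple 33, Blue 45. Blue has a majority (≥40).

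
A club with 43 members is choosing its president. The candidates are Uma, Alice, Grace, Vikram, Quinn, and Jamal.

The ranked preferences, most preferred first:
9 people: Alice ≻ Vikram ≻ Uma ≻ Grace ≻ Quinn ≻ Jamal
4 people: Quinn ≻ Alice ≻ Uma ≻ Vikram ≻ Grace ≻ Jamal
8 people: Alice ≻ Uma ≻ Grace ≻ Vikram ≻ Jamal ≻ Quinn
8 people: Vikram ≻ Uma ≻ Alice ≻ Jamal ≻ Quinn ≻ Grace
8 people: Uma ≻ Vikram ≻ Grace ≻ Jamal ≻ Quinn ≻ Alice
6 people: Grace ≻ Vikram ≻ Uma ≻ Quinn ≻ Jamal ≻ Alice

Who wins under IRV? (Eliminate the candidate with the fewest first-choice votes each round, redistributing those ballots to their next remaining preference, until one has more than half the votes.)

Vikram

Round 1: Uma 8, Alice 17, Grace 6, Vikram 8, Quinn 4, Jamal 0. Jamal eliminated.
Round 2: Uma 8, Alice 17, Grace 6, Vikram 8, Quinn 4. Quinn eliminated.
Round 3: Uma 8, Alice 21, Grace 6, Vikram 8. Grace eliminated.
Round 4: Uma 8, Alice 21, Vikram 14. Uma eliminated.
Round 5: Alice 21, Vikram 22. Vikram has a majority (≥22).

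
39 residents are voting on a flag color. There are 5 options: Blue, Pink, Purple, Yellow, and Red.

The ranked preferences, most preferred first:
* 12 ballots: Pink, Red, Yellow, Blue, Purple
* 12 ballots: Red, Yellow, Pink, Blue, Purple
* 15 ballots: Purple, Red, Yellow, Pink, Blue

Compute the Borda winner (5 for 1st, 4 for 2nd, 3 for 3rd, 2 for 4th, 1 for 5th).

Blue: 12×2 + 12×2 + 15×1 = 63
Pink: 12×5 + 12×3 + 15×2 = 126
Purple: 12×1 + 12×1 + 15×5 = 99
Yellow: 12×3 + 12×4 + 15×3 = 129
Red: 12×4 + 12×5 + 15×4 = 168

Red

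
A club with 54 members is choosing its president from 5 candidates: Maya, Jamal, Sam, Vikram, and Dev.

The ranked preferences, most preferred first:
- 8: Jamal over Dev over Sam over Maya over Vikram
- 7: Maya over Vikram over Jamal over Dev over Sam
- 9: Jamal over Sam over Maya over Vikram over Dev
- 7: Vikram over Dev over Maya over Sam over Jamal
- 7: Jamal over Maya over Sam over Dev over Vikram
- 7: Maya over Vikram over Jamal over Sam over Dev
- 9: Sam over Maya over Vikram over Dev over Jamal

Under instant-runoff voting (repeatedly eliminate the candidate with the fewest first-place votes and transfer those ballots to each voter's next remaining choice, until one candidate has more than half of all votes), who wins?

Round 1: Maya 14, Jamal 24, Sam 9, Vikram 7, Dev 0. Dev eliminated.
Round 2: Maya 14, Jamal 24, Sam 9, Vikram 7. Vikram eliminated.
Round 3: Maya 21, Jamal 24, Sam 9. Sam eliminated.
Round 4: Maya 30, Jamal 24. Maya has a majority (≥28).

Maya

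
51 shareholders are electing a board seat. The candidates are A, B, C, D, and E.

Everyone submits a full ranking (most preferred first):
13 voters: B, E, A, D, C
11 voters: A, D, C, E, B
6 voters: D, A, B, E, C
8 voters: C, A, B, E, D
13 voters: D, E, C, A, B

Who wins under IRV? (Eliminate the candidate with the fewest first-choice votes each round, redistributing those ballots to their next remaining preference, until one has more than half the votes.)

A

Round 1: A 11, B 13, C 8, D 19, E 0. E eliminated.
Round 2: A 11, B 13, C 8, D 19. C eliminated.
Round 3: A 19, B 13, D 19. B eliminated.
Round 4: A 32, D 19. A has a majority (≥26).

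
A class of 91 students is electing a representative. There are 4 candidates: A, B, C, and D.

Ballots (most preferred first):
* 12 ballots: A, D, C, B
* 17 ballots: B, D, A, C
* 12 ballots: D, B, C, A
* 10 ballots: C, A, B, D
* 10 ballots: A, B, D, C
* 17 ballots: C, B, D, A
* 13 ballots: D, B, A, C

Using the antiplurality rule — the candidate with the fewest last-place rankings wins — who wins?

D

Last-place votes: A 29, B 12, C 40, D 10.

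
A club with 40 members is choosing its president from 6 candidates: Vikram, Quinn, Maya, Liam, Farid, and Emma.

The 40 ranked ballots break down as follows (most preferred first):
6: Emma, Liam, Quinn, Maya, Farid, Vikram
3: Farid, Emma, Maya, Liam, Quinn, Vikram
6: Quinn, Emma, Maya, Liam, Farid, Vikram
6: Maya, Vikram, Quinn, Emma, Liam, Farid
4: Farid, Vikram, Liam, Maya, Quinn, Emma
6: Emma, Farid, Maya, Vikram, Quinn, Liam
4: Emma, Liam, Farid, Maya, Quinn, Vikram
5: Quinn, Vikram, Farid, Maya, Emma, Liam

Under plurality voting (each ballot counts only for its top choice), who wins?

Emma

First-place votes: Vikram 0, Quinn 11, Maya 6, Liam 0, Farid 7, Emma 16.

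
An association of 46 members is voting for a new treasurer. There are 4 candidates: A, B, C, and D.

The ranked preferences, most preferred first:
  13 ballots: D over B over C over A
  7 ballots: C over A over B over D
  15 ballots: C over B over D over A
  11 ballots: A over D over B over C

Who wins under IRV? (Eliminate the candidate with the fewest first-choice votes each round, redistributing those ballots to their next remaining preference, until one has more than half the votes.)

Round 1: A 11, B 0, C 22, D 13. B eliminated.
Round 2: A 11, C 22, D 13. A eliminated.
Round 3: C 22, D 24. D has a majority (≥24).

D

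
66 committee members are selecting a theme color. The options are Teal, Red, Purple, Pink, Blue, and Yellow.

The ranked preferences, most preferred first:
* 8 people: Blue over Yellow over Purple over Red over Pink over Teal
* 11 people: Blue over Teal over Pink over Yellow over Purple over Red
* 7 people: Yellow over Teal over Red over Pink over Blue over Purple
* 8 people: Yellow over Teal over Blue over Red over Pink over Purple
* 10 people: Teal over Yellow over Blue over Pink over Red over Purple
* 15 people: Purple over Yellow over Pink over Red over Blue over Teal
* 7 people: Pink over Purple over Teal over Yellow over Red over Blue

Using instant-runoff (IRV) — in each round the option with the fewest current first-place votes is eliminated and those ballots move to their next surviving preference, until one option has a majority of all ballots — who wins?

Round 1: Teal 10, Red 0, Purple 15, Pink 7, Blue 19, Yellow 15. Red eliminated.
Round 2: Teal 10, Purple 15, Pink 7, Blue 19, Yellow 15. Pink eliminated.
Round 3: Teal 10, Purple 22, Blue 19, Yellow 15. Teal eliminated.
Round 4: Purple 22, Blue 19, Yellow 25. Blue eliminated.
Round 5: Purple 22, Yellow 44. Yellow has a majority (≥34).

Yellow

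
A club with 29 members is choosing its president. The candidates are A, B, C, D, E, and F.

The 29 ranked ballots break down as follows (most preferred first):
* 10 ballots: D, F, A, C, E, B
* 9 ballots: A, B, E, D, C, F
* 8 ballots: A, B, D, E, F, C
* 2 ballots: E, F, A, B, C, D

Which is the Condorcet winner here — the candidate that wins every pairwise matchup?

A vs B: 29–0
A vs C: 29–0
A vs D: 19–10
A vs E: 27–2
A vs F: 17–12
A beats every other candidate.

A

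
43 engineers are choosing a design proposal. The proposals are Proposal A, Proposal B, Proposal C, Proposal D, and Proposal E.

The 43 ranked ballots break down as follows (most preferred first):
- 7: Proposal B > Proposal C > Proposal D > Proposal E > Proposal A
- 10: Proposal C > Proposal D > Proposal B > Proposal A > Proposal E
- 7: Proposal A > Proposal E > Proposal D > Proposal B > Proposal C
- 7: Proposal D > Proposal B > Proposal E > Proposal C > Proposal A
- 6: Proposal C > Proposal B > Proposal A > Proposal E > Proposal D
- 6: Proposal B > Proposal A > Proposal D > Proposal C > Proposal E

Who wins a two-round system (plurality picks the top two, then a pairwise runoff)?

Proposal B

Round 1 first-place votes: Proposal A 7, Proposal B 13, Proposal C 16, Proposal D 7, Proposal E 0. Proposal C and Proposal B advance.
Runoff: Proposal C is ranked above Proposal B on 16 ballots, Proposal B above Proposal C on 27.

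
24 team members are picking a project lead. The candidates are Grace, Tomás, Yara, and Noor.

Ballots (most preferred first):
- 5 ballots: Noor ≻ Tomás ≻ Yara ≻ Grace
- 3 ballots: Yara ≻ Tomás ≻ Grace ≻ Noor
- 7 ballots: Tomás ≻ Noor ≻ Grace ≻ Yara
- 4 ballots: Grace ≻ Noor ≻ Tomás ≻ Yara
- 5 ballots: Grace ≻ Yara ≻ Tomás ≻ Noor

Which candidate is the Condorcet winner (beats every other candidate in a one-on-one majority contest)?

Tomás

Tomás vs Grace: 15–9
Tomás vs Yara: 16–8
Tomás vs Noor: 15–9
Tomás beats every other candidate.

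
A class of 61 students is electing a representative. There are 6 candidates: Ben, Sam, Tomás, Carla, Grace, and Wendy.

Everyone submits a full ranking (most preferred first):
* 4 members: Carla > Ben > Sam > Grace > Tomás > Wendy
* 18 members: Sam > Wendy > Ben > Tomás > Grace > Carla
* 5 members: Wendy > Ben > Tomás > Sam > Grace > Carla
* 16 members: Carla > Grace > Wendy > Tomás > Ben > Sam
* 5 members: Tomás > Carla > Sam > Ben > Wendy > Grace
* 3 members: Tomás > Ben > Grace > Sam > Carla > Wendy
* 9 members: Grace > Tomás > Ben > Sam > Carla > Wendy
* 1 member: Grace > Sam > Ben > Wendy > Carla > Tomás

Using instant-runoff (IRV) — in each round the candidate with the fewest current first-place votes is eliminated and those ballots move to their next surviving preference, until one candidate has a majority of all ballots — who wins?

Round 1: Ben 0, Sam 18, Tomás 8, Carla 20, Grace 10, Wendy 5. Ben eliminated.
Round 2: Sam 18, Tomás 8, Carla 20, Grace 10, Wendy 5. Wendy eliminated.
Round 3: Sam 18, Tomás 13, Carla 20, Grace 10. Grace eliminated.
Round 4: Sam 19, Tomás 22, Carla 20. Sam eliminated.
Round 5: Tomás 40, Carla 21. Tomás has a majority (≥31).

Tomás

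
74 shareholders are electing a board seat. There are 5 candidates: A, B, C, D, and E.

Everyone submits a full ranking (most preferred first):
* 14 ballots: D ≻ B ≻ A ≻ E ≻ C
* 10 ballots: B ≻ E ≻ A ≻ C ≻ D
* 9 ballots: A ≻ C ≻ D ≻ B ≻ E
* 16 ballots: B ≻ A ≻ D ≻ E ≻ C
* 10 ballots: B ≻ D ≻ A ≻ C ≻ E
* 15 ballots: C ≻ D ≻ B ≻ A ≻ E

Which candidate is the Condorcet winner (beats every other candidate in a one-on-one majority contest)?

D

D vs A: 39–35
D vs B: 38–36
D vs C: 40–34
D vs E: 64–10
D beats every other candidate.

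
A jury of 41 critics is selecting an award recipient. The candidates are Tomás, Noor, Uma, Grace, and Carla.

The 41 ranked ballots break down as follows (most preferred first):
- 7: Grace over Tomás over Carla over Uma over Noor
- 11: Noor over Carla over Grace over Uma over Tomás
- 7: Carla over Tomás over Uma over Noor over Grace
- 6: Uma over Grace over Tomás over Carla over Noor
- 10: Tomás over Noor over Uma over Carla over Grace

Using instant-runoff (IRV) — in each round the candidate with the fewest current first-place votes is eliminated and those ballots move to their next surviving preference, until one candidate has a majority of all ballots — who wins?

Grace

Round 1: Tomás 10, Noor 11, Uma 6, Grace 7, Carla 7. Uma eliminated.
Round 2: Tomás 10, Noor 11, Grace 13, Carla 7. Carla eliminated.
Round 3: Tomás 17, Noor 11, Grace 13. Noor eliminated.
Round 4: Tomás 17, Grace 24. Grace has a majority (≥21).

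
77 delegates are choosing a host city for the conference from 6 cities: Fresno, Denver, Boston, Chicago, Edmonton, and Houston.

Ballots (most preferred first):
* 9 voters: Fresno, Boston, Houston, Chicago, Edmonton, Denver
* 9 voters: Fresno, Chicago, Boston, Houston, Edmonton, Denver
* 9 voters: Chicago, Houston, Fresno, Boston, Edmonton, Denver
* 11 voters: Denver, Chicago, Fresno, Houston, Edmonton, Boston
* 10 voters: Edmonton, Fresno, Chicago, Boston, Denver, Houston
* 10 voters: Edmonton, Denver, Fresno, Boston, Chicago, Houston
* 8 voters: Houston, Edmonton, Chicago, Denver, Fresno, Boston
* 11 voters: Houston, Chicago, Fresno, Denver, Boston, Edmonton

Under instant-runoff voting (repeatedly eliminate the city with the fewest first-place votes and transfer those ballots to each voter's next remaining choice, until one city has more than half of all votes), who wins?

Fresno

Round 1: Fresno 18, Denver 11, Boston 0, Chicago 9, Edmonton 20, Houston 19. Boston eliminated.
Round 2: Fresno 18, Denver 11, Chicago 9, Edmonton 20, Houston 19. Chicago eliminated.
Round 3: Fresno 18, Denver 11, Edmonton 20, Houston 28. Denver eliminated.
Round 4: Fresno 29, Edmonton 20, Houston 28. Edmonton eliminated.
Round 5: Fresno 49, Houston 28. Fresno has a majority (≥39).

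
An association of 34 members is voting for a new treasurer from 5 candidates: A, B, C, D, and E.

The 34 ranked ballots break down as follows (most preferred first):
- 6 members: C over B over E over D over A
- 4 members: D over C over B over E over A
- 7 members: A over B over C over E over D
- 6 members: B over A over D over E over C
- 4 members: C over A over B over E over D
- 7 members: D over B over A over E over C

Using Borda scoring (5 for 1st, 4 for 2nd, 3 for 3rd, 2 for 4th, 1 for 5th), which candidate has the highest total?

B

A: 6×1 + 4×1 + 7×5 + 6×4 + 4×4 + 7×3 = 106
B: 6×4 + 4×3 + 7×4 + 6×5 + 4×3 + 7×4 = 134
C: 6×5 + 4×4 + 7×3 + 6×1 + 4×5 + 7×1 = 100
D: 6×2 + 4×5 + 7×1 + 6×3 + 4×1 + 7×5 = 96
E: 6×3 + 4×2 + 7×2 + 6×2 + 4×2 + 7×2 = 74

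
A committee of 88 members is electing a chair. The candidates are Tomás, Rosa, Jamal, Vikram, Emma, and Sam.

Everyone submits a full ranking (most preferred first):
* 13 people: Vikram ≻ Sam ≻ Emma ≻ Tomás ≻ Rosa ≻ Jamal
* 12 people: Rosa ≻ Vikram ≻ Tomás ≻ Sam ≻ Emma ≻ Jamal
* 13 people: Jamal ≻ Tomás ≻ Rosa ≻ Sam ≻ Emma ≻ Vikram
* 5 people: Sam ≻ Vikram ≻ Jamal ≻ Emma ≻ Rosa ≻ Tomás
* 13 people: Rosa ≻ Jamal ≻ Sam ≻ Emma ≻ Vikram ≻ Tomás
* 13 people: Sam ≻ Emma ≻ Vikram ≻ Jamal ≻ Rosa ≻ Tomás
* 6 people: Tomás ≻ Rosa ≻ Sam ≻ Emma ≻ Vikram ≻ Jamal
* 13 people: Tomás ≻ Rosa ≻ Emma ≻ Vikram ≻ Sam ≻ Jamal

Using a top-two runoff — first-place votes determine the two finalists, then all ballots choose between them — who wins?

Round 1 first-place votes: Tomás 19, Rosa 25, Jamal 13, Vikram 13, Emma 0, Sam 18. Rosa and Tomás advance.
Runoff: Rosa is ranked above Tomás on 43 ballots, Tomás above Rosa on 45.

Tomás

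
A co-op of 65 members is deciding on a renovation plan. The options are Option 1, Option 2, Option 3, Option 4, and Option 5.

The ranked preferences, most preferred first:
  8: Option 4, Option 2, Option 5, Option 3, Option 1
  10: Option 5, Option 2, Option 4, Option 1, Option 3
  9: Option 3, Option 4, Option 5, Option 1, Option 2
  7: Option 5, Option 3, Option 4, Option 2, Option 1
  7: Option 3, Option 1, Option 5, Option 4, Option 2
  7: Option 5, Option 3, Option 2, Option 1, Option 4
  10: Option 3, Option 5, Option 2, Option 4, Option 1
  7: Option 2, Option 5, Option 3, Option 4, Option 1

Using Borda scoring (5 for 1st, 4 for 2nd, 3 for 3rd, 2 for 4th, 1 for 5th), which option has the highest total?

Option 5

Option 1: 8×1 + 10×2 + 9×2 + 7×1 + 7×4 + 7×2 + 10×1 + 7×1 = 112
Option 2: 8×4 + 10×4 + 9×1 + 7×2 + 7×1 + 7×3 + 10×3 + 7×5 = 188
Option 3: 8×2 + 10×1 + 9×5 + 7×4 + 7×5 + 7×4 + 10×5 + 7×3 = 233
Option 4: 8×5 + 10×3 + 9×4 + 7×3 + 7×2 + 7×1 + 10×2 + 7×2 = 182
Option 5: 8×3 + 10×5 + 9×3 + 7×5 + 7×3 + 7×5 + 10×4 + 7×4 = 260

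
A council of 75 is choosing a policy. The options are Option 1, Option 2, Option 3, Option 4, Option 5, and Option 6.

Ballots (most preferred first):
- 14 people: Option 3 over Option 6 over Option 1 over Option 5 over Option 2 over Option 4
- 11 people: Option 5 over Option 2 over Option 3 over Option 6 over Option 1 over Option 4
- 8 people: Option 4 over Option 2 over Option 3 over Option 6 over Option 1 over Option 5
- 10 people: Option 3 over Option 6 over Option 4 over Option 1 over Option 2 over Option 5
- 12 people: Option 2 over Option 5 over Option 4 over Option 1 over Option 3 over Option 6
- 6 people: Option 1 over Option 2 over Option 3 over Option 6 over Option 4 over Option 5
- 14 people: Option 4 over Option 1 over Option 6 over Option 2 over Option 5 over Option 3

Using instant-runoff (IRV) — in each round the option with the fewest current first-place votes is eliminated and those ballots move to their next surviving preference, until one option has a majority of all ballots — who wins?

Round 1: Option 1 6, Option 2 12, Option 3 24, Option 4 22, Option 5 11, Option 6 0. Option 6 eliminated.
Round 2: Option 1 6, Option 2 12, Option 3 24, Option 4 22, Option 5 11. Option 1 eliminated.
Round 3: Option 2 18, Option 3 24, Option 4 22, Option 5 11. Option 5 eliminated.
Round 4: Option 2 29, Option 3 24, Option 4 22. Option 4 eliminated.
Round 5: Option 2 51, Option 3 24. Option 2 has a majority (≥38).

Option 2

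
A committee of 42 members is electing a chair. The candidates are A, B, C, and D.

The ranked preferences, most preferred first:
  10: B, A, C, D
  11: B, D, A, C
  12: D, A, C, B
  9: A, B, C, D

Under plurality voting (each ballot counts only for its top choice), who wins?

B

First-place votes: A 9, B 21, C 0, D 12.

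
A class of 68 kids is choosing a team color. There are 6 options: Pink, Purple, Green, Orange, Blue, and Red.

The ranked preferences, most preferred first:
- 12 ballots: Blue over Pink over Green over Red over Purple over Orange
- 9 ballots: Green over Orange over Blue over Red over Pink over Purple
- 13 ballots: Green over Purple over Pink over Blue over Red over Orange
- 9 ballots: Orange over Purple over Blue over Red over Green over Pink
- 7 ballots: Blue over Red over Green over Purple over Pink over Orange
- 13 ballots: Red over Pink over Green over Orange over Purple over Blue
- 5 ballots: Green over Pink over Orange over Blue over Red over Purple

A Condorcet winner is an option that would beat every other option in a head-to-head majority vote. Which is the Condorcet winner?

Green vs Pink: 43–25
Green vs Purple: 59–9
Green vs Orange: 59–9
Green vs Blue: 40–28
Green vs Red: 39–29
Green beats every other option.

Green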